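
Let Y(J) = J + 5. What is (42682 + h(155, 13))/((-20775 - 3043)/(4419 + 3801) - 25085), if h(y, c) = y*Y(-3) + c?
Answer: -176750550/103111259 ≈ -1.7142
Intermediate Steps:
Y(J) = 5 + J
h(y, c) = c + 2*y (h(y, c) = y*(5 - 3) + c = y*2 + c = 2*y + c = c + 2*y)
(42682 + h(155, 13))/((-20775 - 3043)/(4419 + 3801) - 25085) = (42682 + (13 + 2*155))/((-20775 - 3043)/(4419 + 3801) - 25085) = (42682 + (13 + 310))/(-23818/8220 - 25085) = (42682 + 323)/(-23818*1/8220 - 25085) = 43005/(-11909/4110 - 25085) = 43005/(-103111259/4110) = 43005*(-4110/103111259) = -176750550/103111259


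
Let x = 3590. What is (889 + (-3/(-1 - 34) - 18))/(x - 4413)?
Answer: -30488/28805 ≈ -1.0584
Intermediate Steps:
(889 + (-3/(-1 - 34) - 18))/(x - 4413) = (889 + (-3/(-1 - 34) - 18))/(3590 - 4413) = (889 + (-3/(-35) - 18))/(-823) = (889 + (-1/35*(-3) - 18))*(-1/823) = (889 + (3/35 - 18))*(-1/823) = (889 - 627/35)*(-1/823) = (30488/35)*(-1/823) = -30488/28805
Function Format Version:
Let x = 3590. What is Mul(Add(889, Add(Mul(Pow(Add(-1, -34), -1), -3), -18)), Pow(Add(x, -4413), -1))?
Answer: Rational(-30488, 28805) ≈ -1.0584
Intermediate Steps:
Mul(Add(889, Add(Mul(Pow(Add(-1, -34), -1), -3), -18)), Pow(Add(x, -4413), -1)) = Mul(Add(889, Add(Mul(Pow(Add(-1, -34), -1), -3), -18)), Pow(Add(3590, -4413), -1)) = Mul(Add(889, Add(Mul(Pow(-35, -1), -3), -18)), Pow(-823, -1)) = Mul(Add(889, Add(Mul(Rational(-1, 35), -3), -18)), Rational(-1, 823)) = Mul(Add(889, Add(Rational(3, 35), -18)), Rational(-1, 823)) = Mul(Add(889, Rational(-627, 35)), Rational(-1, 823)) = Mul(Rational(30488, 35), Rational(-1, 823)) = Rational(-30488, 28805)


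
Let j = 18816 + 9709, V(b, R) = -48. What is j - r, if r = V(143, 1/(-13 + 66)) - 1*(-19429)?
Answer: 9144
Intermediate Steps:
r = 19381 (r = -48 - 1*(-19429) = -48 + 19429 = 19381)
j = 28525
j - r = 28525 - 1*19381 = 28525 - 19381 = 9144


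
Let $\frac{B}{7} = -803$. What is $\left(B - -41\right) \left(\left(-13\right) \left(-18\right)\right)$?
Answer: $-1305720$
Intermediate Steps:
$B = -5621$ ($B = 7 \left(-803\right) = -5621$)
$\left(B - -41\right) \left(\left(-13\right) \left(-18\right)\right) = \left(-5621 - -41\right) \left(\left(-13\right) \left(-18\right)\right) = \left(-5621 + 41\right) 234 = \left(-5580\right) 234 = -1305720$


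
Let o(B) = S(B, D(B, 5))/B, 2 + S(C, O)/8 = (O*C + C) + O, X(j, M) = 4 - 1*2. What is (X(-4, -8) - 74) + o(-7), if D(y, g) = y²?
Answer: 1920/7 ≈ 274.29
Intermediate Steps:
X(j, M) = 2 (X(j, M) = 4 - 2 = 2)
S(C, O) = -16 + 8*C + 8*O + 8*C*O (S(C, O) = -16 + 8*((O*C + C) + O) = -16 + 8*((C*O + C) + O) = -16 + 8*((C + C*O) + O) = -16 + 8*(C + O + C*O) = -16 + (8*C + 8*O + 8*C*O) = -16 + 8*C + 8*O + 8*C*O)
o(B) = (-16 + 8*B + 8*B² + 8*B³)/B (o(B) = (-16 + 8*B + 8*B² + 8*B*B²)/B = (-16 + 8*B + 8*B² + 8*B³)/B)
(X(-4, -8) - 74) + o(-7) = (2 - 74) + (8 - 16/(-7) + 8*(-7) + 8*(-7)²) = -72 + (8 - 16*(-⅐) - 56 + 8*49) = -72 + (8 + 16/7 - 56 + 392) = -72 + 2424/7 = 1920/7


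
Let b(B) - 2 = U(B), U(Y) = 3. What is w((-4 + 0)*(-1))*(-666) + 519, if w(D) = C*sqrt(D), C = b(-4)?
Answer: -6141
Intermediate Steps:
b(B) = 5 (b(B) = 2 + 3 = 5)
C = 5
w(D) = 5*sqrt(D)
w((-4 + 0)*(-1))*(-666) + 519 = (5*sqrt((-4 + 0)*(-1)))*(-666) + 519 = (5*sqrt(-4*(-1)))*(-666) + 519 = (5*sqrt(4))*(-666) + 519 = (5*2)*(-666) + 519 = 10*(-666) + 519 = -6660 + 519 = -6141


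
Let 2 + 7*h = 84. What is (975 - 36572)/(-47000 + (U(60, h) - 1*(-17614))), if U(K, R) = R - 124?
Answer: 249179/206488 ≈ 1.2067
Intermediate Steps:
h = 82/7 (h = -2/7 + (⅐)*84 = -2/7 + 12 = 82/7 ≈ 11.714)
U(K, R) = -124 + R
(975 - 36572)/(-47000 + (U(60, h) - 1*(-17614))) = (975 - 36572)/(-47000 + ((-124 + 82/7) - 1*(-17614))) = -35597/(-47000 + (-786/7 + 17614)) = -35597/(-47000 + 122512/7) = -35597/(-206488/7) = -35597*(-7/206488) = 249179/206488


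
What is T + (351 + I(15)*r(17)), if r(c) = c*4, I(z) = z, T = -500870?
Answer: -499499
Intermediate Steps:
r(c) = 4*c
T + (351 + I(15)*r(17)) = -500870 + (351 + 15*(4*17)) = -500870 + (351 + 15*68) = -500870 + (351 + 1020) = -500870 + 1371 = -499499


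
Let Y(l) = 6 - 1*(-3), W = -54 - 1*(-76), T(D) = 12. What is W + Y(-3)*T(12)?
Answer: 130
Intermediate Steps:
W = 22 (W = -54 + 76 = 22)
Y(l) = 9 (Y(l) = 6 + 3 = 9)
W + Y(-3)*T(12) = 22 + 9*12 = 22 + 108 = 130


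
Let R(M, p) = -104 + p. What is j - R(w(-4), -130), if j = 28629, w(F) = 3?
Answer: 28863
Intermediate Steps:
j - R(w(-4), -130) = 28629 - (-104 - 130) = 28629 - 1*(-234) = 28629 + 234 = 28863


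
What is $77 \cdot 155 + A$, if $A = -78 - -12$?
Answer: $11869$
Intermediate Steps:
$A = -66$ ($A = -78 + 12 = -66$)
$77 \cdot 155 + A = 77 \cdot 155 - 66 = 11935 - 66 = 11869$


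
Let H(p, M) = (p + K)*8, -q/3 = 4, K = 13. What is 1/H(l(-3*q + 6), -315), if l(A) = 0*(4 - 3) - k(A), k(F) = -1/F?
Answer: 21/2188 ≈ 0.0095978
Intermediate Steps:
q = -12 (q = -3*4 = -12)
l(A) = 1/A (l(A) = 0*(4 - 3) - (-1)/A = 0*1 + 1/A = 0 + 1/A = 1/A)
H(p, M) = 104 + 8*p (H(p, M) = (p + 13)*8 = (13 + p)*8 = 104 + 8*p)
1/H(l(-3*q + 6), -315) = 1/(104 + 8/(-3*(-12) + 6)) = 1/(104 + 8/(36 + 6)) = 1/(104 + 8/42) = 1/(104 + 8*(1/42)) = 1/(104 + 4/21) = 1/(2188/21) = 21/2188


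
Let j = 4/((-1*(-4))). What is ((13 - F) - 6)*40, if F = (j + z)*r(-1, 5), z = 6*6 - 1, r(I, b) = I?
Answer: 1720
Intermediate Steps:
j = 1 (j = 4/4 = 4*(1/4) = 1)
z = 35 (z = 36 - 1 = 35)
F = -36 (F = (1 + 35)*(-1) = 36*(-1) = -36)
((13 - F) - 6)*40 = ((13 - 1*(-36)) - 6)*40 = ((13 + 36) - 6)*40 = (49 - 6)*40 = 43*40 = 1720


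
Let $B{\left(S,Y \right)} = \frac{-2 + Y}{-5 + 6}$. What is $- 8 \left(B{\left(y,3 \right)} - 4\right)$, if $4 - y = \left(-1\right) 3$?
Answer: $24$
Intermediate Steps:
$y = 7$ ($y = 4 - \left(-1\right) 3 = 4 - -3 = 4 + 3 = 7$)
$B{\left(S,Y \right)} = -2 + Y$ ($B{\left(S,Y \right)} = \frac{-2 + Y}{1} = \left(-2 + Y\right) 1 = -2 + Y$)
$- 8 \left(B{\left(y,3 \right)} - 4\right) = - 8 \left(\left(-2 + 3\right) - 4\right) = - 8 \left(1 - 4\right) = \left(-8\right) \left(-3\right) = 24$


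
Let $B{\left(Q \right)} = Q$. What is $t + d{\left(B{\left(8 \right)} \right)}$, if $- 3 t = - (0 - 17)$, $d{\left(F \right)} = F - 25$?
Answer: $- \frac{68}{3} \approx -22.667$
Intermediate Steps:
$d{\left(F \right)} = -25 + F$
$t = - \frac{17}{3}$ ($t = - \frac{\left(-1\right) \left(0 - 17\right)}{3} = - \frac{\left(-1\right) \left(-17\right)}{3} = \left(- \frac{1}{3}\right) 17 = - \frac{17}{3} \approx -5.6667$)
$t + d{\left(B{\left(8 \right)} \right)} = - \frac{17}{3} + \left(-25 + 8\right) = - \frac{17}{3} - 17 = - \frac{68}{3}$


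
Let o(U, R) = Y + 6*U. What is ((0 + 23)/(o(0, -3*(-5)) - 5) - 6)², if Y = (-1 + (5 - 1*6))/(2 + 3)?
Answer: 76729/729 ≈ 105.25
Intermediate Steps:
Y = -⅖ (Y = (-1 + (5 - 6))/5 = (-1 - 1)*(⅕) = -2*⅕ = -⅖ ≈ -0.40000)
o(U, R) = -⅖ + 6*U
((0 + 23)/(o(0, -3*(-5)) - 5) - 6)² = ((0 + 23)/((-⅖ + 6*0) - 5) - 6)² = (23/((-⅖ + 0) - 5) - 6)² = (23/(-⅖ - 5) - 6)² = (23/(-27/5) - 6)² = (23*(-5/27) - 6)² = (-115/27 - 6)² = (-277/27)² = 76729/729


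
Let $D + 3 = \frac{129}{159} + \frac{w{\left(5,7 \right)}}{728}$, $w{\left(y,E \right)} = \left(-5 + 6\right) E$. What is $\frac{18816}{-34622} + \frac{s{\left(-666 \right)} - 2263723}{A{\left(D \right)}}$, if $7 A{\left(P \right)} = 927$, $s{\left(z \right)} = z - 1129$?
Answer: $- \frac{39219627986}{2292471} \approx -17108.0$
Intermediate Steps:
$w{\left(y,E \right)} = E$ ($w{\left(y,E \right)} = 1 E = E$)
$s{\left(z \right)} = -1129 + z$
$D = - \frac{12011}{5512}$ ($D = -3 + \left(\frac{129}{159} + \frac{7}{728}\right) = -3 + \left(129 \cdot \frac{1}{159} + 7 \cdot \frac{1}{728}\right) = -3 + \left(\frac{43}{53} + \frac{1}{104}\right) = -3 + \frac{4525}{5512} = - \frac{12011}{5512} \approx -2.1791$)
$A{\left(P \right)} = \frac{927}{7}$ ($A{\left(P \right)} = \frac{1}{7} \cdot 927 = \frac{927}{7}$)
$\frac{18816}{-34622} + \frac{s{\left(-666 \right)} - 2263723}{A{\left(D \right)}} = \frac{18816}{-34622} + \frac{\left(-1129 - 666\right) - 2263723}{\frac{927}{7}} = 18816 \left(- \frac{1}{34622}\right) + \left(-1795 - 2263723\right) \frac{7}{927} = - \frac{1344}{2473} - \frac{15858626}{927} = - \frac{39219627986}{2292471}$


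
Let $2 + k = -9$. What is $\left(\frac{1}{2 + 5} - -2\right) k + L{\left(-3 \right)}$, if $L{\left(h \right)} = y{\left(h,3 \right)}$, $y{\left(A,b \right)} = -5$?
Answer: $- \frac{200}{7} \approx -28.571$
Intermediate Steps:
$k = -11$ ($k = -2 - 9 = -11$)
$L{\left(h \right)} = -5$
$\left(\frac{1}{2 + 5} - -2\right) k + L{\left(-3 \right)} = \left(\frac{1}{2 + 5} - -2\right) \left(-11\right) - 5 = \left(\frac{1}{7} + 2\right) \left(-11\right) - 5 = \frac{15}{7} \left(-11\right) - 5 = - \frac{165}{7} - 5 = - \frac{200}{7}$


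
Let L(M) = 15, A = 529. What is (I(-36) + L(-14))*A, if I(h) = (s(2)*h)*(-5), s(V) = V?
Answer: 198375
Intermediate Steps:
I(h) = -10*h (I(h) = (2*h)*(-5) = -10*h)
(I(-36) + L(-14))*A = (-10*(-36) + 15)*529 = (360 + 15)*529 = 375*529 = 198375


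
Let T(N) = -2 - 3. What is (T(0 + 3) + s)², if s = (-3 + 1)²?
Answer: 1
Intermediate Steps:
T(N) = -5
s = 4 (s = (-2)² = 4)
(T(0 + 3) + s)² = (-5 + 4)² = (-1)² = 1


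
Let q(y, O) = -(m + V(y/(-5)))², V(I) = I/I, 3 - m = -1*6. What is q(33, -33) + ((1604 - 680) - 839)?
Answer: -15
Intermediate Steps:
m = 9 (m = 3 - (-1)*6 = 3 - 1*(-6) = 3 + 6 = 9)
V(I) = 1
q(y, O) = -100 (q(y, O) = -(9 + 1)² = -1*10² = -1*100 = -100)
q(33, -33) + ((1604 - 680) - 839) = -100 + ((1604 - 680) - 839) = -100 + (924 - 839) = -100 + 85 = -15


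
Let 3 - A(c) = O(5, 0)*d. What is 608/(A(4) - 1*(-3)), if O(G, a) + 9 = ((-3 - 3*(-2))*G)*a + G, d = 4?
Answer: 304/11 ≈ 27.636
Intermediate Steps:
O(G, a) = -9 + G + 3*G*a (O(G, a) = -9 + (((-3 - 3*(-2))*G)*a + G) = -9 + (((-3 + 6)*G)*a + G) = -9 + ((3*G)*a + G) = -9 + (3*G*a + G) = -9 + (G + 3*G*a) = -9 + G + 3*G*a)
A(c) = 19 (A(c) = 3 - (-9 + 5 + 3*5*0)*4 = 3 - (-9 + 5 + 0)*4 = 3 - (-4)*4 = 3 - 1*(-16) = 3 + 16 = 19)
608/(A(4) - 1*(-3)) = 608/(19 - 1*(-3)) = 608/(19 + 3) = 608/22 = (1/22)*608 = 304/11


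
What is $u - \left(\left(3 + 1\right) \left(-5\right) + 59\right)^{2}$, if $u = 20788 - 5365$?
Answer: $13902$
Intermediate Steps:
$u = 15423$
$u - \left(\left(3 + 1\right) \left(-5\right) + 59\right)^{2} = 15423 - \left(\left(3 + 1\right) \left(-5\right) + 59\right)^{2} = 15423 - \left(4 \left(-5\right) + 59\right)^{2} = 15423 - \left(-20 + 59\right)^{2} = 15423 - 39^{2} = 15423 - 1521 = 13902$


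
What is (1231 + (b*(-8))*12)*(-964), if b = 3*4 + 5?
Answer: 386564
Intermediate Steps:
b = 17 (b = 12 + 5 = 17)
(1231 + (b*(-8))*12)*(-964) = (1231 + (17*(-8))*12)*(-964) = (1231 - 136*12)*(-964) = (1231 - 1632)*(-964) = -401*(-964) = 386564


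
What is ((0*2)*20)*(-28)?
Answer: 0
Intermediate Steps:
((0*2)*20)*(-28) = (0*20)*(-28) = 0*(-28) = 0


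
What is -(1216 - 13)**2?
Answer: -1447209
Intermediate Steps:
-(1216 - 13)**2 = -1*1203**2 = -1*1447209 = -1447209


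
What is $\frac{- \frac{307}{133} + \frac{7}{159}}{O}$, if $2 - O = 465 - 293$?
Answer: $\frac{23941}{1797495} \approx 0.013319$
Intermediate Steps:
$O = -170$ ($O = 2 - \left(465 - 293\right) = 2 - 172 = -170$)
$\frac{- \frac{307}{133} + \frac{7}{159}}{O} = \frac{- \frac{307}{133} + \frac{7}{159}}{-170} = \left(\left(-307\right) \frac{1}{133} + 7 \cdot \frac{1}{159}\right) \left(- \frac{1}{170}\right) = \left(- \frac{307}{133} + \frac{7}{159}\right) \left(- \frac{1}{170}\right) = \left(- \frac{47882}{21147}\right) \left(- \frac{1}{170}\right) = \frac{23941}{1797495}$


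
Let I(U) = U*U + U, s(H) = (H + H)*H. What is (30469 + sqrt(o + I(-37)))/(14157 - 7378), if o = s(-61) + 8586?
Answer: 30469/6779 + 4*sqrt(1085)/6779 ≈ 4.5141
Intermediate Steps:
s(H) = 2*H**2 (s(H) = (2*H)*H = 2*H**2)
I(U) = U + U**2 (I(U) = U**2 + U = U + U**2)
o = 16028 (o = 2*(-61)**2 + 8586 = 2*3721 + 8586 = 7442 + 8586 = 16028)
(30469 + sqrt(o + I(-37)))/(14157 - 7378) = (30469 + sqrt(16028 - 37*(1 - 37)))/(14157 - 7378) = (30469 + sqrt(16028 - 37*(-36)))/6779 = (30469 + sqrt(16028 + 1332))*(1/6779) = (30469 + sqrt(17360))*(1/6779) = (30469 + 4*sqrt(1085))*(1/6779) = 30469/6779 + 4*sqrt(1085)/6779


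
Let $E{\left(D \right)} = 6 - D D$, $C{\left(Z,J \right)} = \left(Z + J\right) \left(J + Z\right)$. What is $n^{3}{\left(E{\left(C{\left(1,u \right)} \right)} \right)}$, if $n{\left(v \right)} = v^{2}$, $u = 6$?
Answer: $188726595893955015625$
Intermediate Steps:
$C{\left(Z,J \right)} = \left(J + Z\right)^{2}$ ($C{\left(Z,J \right)} = \left(J + Z\right) \left(J + Z\right) = \left(J + Z\right)^{2}$)
$E{\left(D \right)} = 6 - D^{2}$
$n^{3}{\left(E{\left(C{\left(1,u \right)} \right)} \right)} = \left(\left(6 - \left(\left(6 + 1\right)^{2}\right)^{2}\right)^{2}\right)^{3} = \left(\left(6 - \left(7^{2}\right)^{2}\right)^{2}\right)^{3} = \left(\left(6 - 49^{2}\right)^{2}\right)^{3} = \left(\left(6 - 2401\right)^{2}\right)^{3} = \left(\left(-2395\right)^{2}\right)^{3} = 5736025^{3} = 188726595893955015625$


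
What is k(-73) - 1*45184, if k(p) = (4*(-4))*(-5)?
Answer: -45104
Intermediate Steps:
k(p) = 80 (k(p) = -16*(-5) = 80)
k(-73) - 1*45184 = 80 - 1*45184 = 80 - 45184 = -45104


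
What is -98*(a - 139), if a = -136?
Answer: 26950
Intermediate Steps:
-98*(a - 139) = -98*(-136 - 139) = -98*(-275) = 26950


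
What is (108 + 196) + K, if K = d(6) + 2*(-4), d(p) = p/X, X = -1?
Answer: 290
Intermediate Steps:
d(p) = -p (d(p) = p/(-1) = p*(-1) = -p)
K = -14 (K = -1*6 + 2*(-4) = -6 - 8 = -14)
(108 + 196) + K = (108 + 196) - 14 = 304 - 14 = 290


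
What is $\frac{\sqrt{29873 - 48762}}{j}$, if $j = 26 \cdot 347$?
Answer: $\frac{i \sqrt{18889}}{9022} \approx 0.015234 i$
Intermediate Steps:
$j = 9022$
$\frac{\sqrt{29873 - 48762}}{j} = \frac{\sqrt{29873 - 48762}}{9022} = \sqrt{-18889} \cdot \frac{1}{9022} = i \sqrt{18889} \cdot \frac{1}{9022} = \frac{i \sqrt{18889}}{9022}$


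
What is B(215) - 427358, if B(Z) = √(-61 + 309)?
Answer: -427358 + 2*√62 ≈ -4.2734e+5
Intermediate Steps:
B(Z) = 2*√62 (B(Z) = √248 = 2*√62)
B(215) - 427358 = 2*√62 - 427358 = -427358 + 2*√62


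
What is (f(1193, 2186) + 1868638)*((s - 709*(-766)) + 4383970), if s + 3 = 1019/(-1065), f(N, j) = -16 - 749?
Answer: 9801325381621858/1065 ≈ 9.2031e+12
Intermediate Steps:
f(N, j) = -765
s = -4214/1065 (s = -3 + 1019/(-1065) = -3 + 1019*(-1/1065) = -3 - 1019/1065 = -4214/1065 ≈ -3.9568)
(f(1193, 2186) + 1868638)*((s - 709*(-766)) + 4383970) = (-765 + 1868638)*((-4214/1065 - 709*(-766)) + 4383970) = 1867873*((-4214/1065 + 543094) + 4383970) = 1867873*(578390896/1065 + 4383970) = 1867873*(5247318946/1065) = 9801325381621858/1065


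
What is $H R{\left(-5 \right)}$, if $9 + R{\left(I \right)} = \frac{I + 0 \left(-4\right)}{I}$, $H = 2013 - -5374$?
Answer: $-59096$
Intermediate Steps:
$H = 7387$ ($H = 2013 + 5374 = 7387$)
$R{\left(I \right)} = -8$ ($R{\left(I \right)} = -9 + \frac{I + 0 \left(-4\right)}{I} = -9 + \frac{I + 0}{I} = -9 + \frac{I}{I} = -9 + 1 = -8$)
$H R{\left(-5 \right)} = 7387 \left(-8\right) = -59096$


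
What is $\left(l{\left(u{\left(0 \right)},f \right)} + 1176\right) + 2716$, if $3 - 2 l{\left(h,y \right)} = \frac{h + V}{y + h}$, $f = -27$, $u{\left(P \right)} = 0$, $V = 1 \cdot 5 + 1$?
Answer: $\frac{70085}{18} \approx 3893.6$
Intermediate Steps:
$V = 6$ ($V = 5 + 1 = 6$)
$l{\left(h,y \right)} = \frac{3}{2} - \frac{6 + h}{2 \left(h + y\right)}$ ($l{\left(h,y \right)} = \frac{3}{2} - \frac{\left(h + 6\right) \frac{1}{y + h}}{2} = \frac{3}{2} - \frac{\left(6 + h\right) \frac{1}{h + y}}{2} = \frac{3}{2} - \frac{\frac{1}{h + y} \left(6 + h\right)}{2} = \frac{3}{2} - \frac{6 + h}{2 \left(h + y\right)}$)
$\left(l{\left(u{\left(0 \right)},f \right)} + 1176\right) + 2716 = \left(\frac{-3 + 0 + \frac{3}{2} \left(-27\right)}{0 - 27} + 1176\right) + 2716 = \left(\frac{-3 + 0 - \frac{81}{2}}{-27} + 1176\right) + 2716 = \left(\left(- \frac{1}{27}\right) \left(- \frac{87}{2}\right) + 1176\right) + 2716 = \left(\frac{29}{18} + 1176\right) + 2716 = \frac{21197}{18} + 2716 = \frac{70085}{18}$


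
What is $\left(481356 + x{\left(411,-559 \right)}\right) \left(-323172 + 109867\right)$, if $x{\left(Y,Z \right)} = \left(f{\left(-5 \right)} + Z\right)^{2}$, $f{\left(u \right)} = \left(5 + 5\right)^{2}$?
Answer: $-147614952285$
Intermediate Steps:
$f{\left(u \right)} = 100$ ($f{\left(u \right)} = 10^{2} = 100$)
$x{\left(Y,Z \right)} = \left(100 + Z\right)^{2}$
$\left(481356 + x{\left(411,-559 \right)}\right) \left(-323172 + 109867\right) = \left(481356 + \left(100 - 559\right)^{2}\right) \left(-323172 + 109867\right) = \left(481356 + \left(-459\right)^{2}\right) \left(-213305\right) = \left(481356 + 210681\right) \left(-213305\right) = 692037 \left(-213305\right) = -147614952285$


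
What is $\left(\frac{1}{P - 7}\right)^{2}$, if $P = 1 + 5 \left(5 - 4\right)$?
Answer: $1$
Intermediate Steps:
$P = 6$ ($P = 1 + 5 \cdot 1 = 1 + 5 = 6$)
$\left(\frac{1}{P - 7}\right)^{2} = \left(\frac{1}{6 - 7}\right)^{2} = \left(\frac{1}{-1}\right)^{2} = \left(-1\right)^{2} = 1$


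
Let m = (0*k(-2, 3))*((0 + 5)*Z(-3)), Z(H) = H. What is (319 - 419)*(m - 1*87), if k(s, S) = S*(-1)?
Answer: 8700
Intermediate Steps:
k(s, S) = -S
m = 0 (m = (0*(-1*3))*((0 + 5)*(-3)) = (0*(-3))*(5*(-3)) = 0*(-15) = 0)
(319 - 419)*(m - 1*87) = (319 - 419)*(0 - 1*87) = -100*(0 - 87) = -100*(-87) = 8700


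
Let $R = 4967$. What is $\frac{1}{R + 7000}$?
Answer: $\frac{1}{11967} \approx 8.3563 \cdot 10^{-5}$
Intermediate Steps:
$\frac{1}{R + 7000} = \frac{1}{4967 + 7000} = \frac{1}{11967}$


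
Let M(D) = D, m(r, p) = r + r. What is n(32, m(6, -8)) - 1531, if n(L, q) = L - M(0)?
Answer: -1499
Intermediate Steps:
m(r, p) = 2*r
n(L, q) = L (n(L, q) = L - 1*0 = L + 0 = L)
n(32, m(6, -8)) - 1531 = 32 - 1531 = -1499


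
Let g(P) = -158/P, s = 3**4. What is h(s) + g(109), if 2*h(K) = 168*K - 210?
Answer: 730033/109 ≈ 6697.5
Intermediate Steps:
s = 81
h(K) = -105 + 84*K (h(K) = (168*K - 210)/2 = (-210 + 168*K)/2 = -105 + 84*K)
h(s) + g(109) = (-105 + 84*81) - 158/109 = (-105 + 6804) - 158*1/109 = 6699 - 158/109 = 730033/109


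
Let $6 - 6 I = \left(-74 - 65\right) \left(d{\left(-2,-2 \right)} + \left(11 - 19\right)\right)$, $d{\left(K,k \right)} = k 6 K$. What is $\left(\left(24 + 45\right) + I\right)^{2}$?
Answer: $\frac{1747684}{9} \approx 1.9419 \cdot 10^{5}$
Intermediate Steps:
$d{\left(K,k \right)} = 6 K k$ ($d{\left(K,k \right)} = 6 k K = 6 K k$)
$I = \frac{1115}{3}$ ($I = 1 - \frac{\left(-74 - 65\right) \left(6 \left(-2\right) \left(-2\right) + \left(11 - 19\right)\right)}{6} = 1 - \frac{\left(-139\right) \left(24 - 8\right)}{6} = 1 - \frac{\left(-139\right) 16}{6} = 1 - - \frac{1112}{3} = 1 + \frac{1112}{3} = \frac{1115}{3} \approx 371.67$)
$\left(\left(24 + 45\right) + I\right)^{2} = \left(\left(24 + 45\right) + \frac{1115}{3}\right)^{2} = \left(69 + \frac{1115}{3}\right)^{2} = \left(\frac{1322}{3}\right)^{2} = \frac{1747684}{9}$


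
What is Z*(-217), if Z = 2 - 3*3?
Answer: 1519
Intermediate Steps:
Z = -7 (Z = 2 - 9 = -7)
Z*(-217) = -7*(-217) = 1519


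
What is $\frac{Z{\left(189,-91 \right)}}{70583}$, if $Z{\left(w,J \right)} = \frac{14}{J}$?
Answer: $- \frac{2}{917579} \approx -2.1796 \cdot 10^{-6}$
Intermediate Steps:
$\frac{Z{\left(189,-91 \right)}}{70583} = \frac{14 \frac{1}{-91}}{70583} = 14 \left(- \frac{1}{91}\right) \frac{1}{70583} = \left(- \frac{2}{13}\right) \frac{1}{70583} = - \frac{2}{917579}$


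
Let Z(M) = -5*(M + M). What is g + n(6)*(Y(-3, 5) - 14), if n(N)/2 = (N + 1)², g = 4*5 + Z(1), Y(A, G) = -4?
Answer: -1754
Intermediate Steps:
Z(M) = -10*M
g = 10 (g = 4*5 - 10*1 = 20 - 10 = 10)
n(N) = 2*(1 + N)² (n(N) = 2*(N + 1)² = 2*(1 + N)²)
g + n(6)*(Y(-3, 5) - 14) = 10 + (2*(1 + 6)²)*(-4 - 14) = 10 + (2*7²)*(-18) = 10 + (2*49)*(-18) = 10 + 98*(-18) = 10 - 1764 = -1754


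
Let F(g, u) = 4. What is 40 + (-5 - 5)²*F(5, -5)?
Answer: 440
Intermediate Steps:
40 + (-5 - 5)²*F(5, -5) = 40 + (-5 - 5)²*4 = 40 + (-10)²*4 = 40 + 100*4 = 40 + 400 = 440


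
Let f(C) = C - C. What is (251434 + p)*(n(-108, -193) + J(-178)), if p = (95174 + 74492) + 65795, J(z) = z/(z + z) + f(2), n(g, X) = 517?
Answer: 503936325/2 ≈ 2.5197e+8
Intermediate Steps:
f(C) = 0
J(z) = 1/2 (J(z) = z/(z + z) + 0 = z/((2*z)) + 0 = (1/(2*z))*z + 0 = 1/2 + 0 = 1/2)
p = 235461 (p = 169666 + 65795 = 235461)
(251434 + p)*(n(-108, -193) + J(-178)) = (251434 + 235461)*(517 + 1/2) = 486895*(1035/2) = 503936325/2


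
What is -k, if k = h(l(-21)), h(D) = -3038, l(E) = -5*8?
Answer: 3038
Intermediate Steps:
l(E) = -40
k = -3038
-k = -1*(-3038) = 3038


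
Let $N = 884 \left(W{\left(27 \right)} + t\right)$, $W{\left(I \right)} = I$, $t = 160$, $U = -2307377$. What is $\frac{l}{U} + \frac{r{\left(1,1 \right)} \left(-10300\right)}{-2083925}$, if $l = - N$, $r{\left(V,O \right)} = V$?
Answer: $\frac{14730218280}{192336024589} \approx 0.076586$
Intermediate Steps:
$N = 165308$ ($N = 884 \left(27 + 160\right) = 884 \cdot 187 = 165308$)
$l = -165308$ ($l = \left(-1\right) 165308 = -165308$)
$\frac{l}{U} + \frac{r{\left(1,1 \right)} \left(-10300\right)}{-2083925} = - \frac{165308}{-2307377} + \frac{1 \left(-10300\right)}{-2083925} = \left(-165308\right) \left(- \frac{1}{2307377}\right) - - \frac{412}{83357} = \frac{165308}{2307377} + \frac{412}{83357} = \frac{14730218280}{192336024589}$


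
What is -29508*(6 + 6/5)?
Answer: -1062288/5 ≈ -2.1246e+5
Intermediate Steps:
-29508*(6 + 6/5) = -29508*36/5 = -7377*144/5 = -1062288/5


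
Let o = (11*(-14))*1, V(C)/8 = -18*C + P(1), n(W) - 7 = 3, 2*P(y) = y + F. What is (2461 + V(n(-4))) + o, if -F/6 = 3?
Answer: 799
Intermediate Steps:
F = -18 (F = -6*3 = -18)
P(y) = -9 + y/2 (P(y) = (y - 18)/2 = (-18 + y)/2 = -9 + y/2)
n(W) = 10 (n(W) = 7 + 3 = 10)
V(C) = -68 - 144*C (V(C) = 8*(-18*C + (-9 + (½)*1)) = 8*(-18*C + (-9 + ½)) = 8*(-18*C - 17/2) = 8*(-17/2 - 18*C) = -68 - 144*C)
o = -154 (o = -154*1 = -154)
(2461 + V(n(-4))) + o = (2461 + (-68 - 144*10)) - 154 = (2461 + (-68 - 1440)) - 154 = (2461 - 1508) - 154 = 953 - 154 = 799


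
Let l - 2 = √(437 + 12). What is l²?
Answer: (2 + √449)² ≈ 537.76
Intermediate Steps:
l = 2 + √449 (l = 2 + √(437 + 12) = 2 + √449 ≈ 23.190)
l² = (2 + √449)²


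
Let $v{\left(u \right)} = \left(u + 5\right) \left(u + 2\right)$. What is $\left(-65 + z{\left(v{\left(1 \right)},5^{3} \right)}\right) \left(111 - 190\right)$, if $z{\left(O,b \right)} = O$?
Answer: $3713$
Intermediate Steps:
$v{\left(u \right)} = \left(2 + u\right) \left(5 + u\right)$ ($v{\left(u \right)} = \left(5 + u\right) \left(2 + u\right) = \left(2 + u\right) \left(5 + u\right)$)
$\left(-65 + z{\left(v{\left(1 \right)},5^{3} \right)}\right) \left(111 - 190\right) = \left(-65 + \left(10 + 1^{2} + 7 \cdot 1\right)\right) \left(111 - 190\right) = \left(-65 + \left(10 + 1 + 7\right)\right) \left(-79\right) = \left(-65 + 18\right) \left(-79\right) = \left(-47\right) \left(-79\right) = 3713$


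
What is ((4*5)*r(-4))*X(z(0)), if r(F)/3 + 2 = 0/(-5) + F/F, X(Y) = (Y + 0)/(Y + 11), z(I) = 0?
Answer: 0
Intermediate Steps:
X(Y) = Y/(11 + Y)
r(F) = -3 (r(F) = -6 + 3*(0/(-5) + F/F) = -6 + 3*(0*(-⅕) + 1) = -6 + 3*(0 + 1) = -6 + 3*1 = -6 + 3 = -3)
((4*5)*r(-4))*X(z(0)) = ((4*5)*(-3))*(0/(11 + 0)) = (20*(-3))*(0/11) = -0/11 = -60*0 = 0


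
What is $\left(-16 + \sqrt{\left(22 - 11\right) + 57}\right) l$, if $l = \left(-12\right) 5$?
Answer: $960 - 120 \sqrt{17} \approx 465.23$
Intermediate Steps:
$l = -60$
$\left(-16 + \sqrt{\left(22 - 11\right) + 57}\right) l = \left(-16 + \sqrt{\left(22 - 11\right) + 57}\right) \left(-60\right) = \left(-16 + \sqrt{11 + 57}\right) \left(-60\right) = \left(-16 + \sqrt{68}\right) \left(-60\right) = \left(-16 + 2 \sqrt{17}\right) \left(-60\right) = 960 - 120 \sqrt{17}$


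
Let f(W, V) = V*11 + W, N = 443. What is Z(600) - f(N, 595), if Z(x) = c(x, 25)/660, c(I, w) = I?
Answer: -76858/11 ≈ -6987.1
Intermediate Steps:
f(W, V) = W + 11*V (f(W, V) = 11*V + W = W + 11*V)
Z(x) = x/660
Z(600) - f(N, 595) = (1/660)*600 - (443 + 11*595) = 10/11 - (443 + 6545) = 10/11 - 1*6988 = 10/11 - 6988 = -76858/11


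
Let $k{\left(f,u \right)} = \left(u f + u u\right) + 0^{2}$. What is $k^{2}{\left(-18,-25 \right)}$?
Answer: $1155625$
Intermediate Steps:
$k{\left(f,u \right)} = u^{2} + f u$ ($k{\left(f,u \right)} = \left(f u + u^{2}\right) + 0 = \left(u^{2} + f u\right) + 0 = u^{2} + f u$)
$k^{2}{\left(-18,-25 \right)} = \left(- 25 \left(-18 - 25\right)\right)^{2} = \left(\left(-25\right) \left(-43\right)\right)^{2} = 1075^{2} = 1155625$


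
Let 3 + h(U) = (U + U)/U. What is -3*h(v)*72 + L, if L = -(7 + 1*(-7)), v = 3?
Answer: 216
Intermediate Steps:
h(U) = -1 (h(U) = -3 + (U + U)/U = -3 + (2*U)/U = -3 + 2 = -1)
L = 0 (L = -(7 - 7) = -1*0 = 0)
-3*h(v)*72 + L = -3*(-1)*72 + 0 = 3*72 + 0 = 216 + 0 = 216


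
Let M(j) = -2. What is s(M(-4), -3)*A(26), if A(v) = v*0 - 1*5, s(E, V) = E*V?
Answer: -30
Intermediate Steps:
A(v) = -5 (A(v) = 0 - 5 = -5)
s(M(-4), -3)*A(26) = -2*(-3)*(-5) = 6*(-5) = -30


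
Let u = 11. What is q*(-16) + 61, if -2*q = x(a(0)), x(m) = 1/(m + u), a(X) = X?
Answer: 679/11 ≈ 61.727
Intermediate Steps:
x(m) = 1/(11 + m) (x(m) = 1/(m + 11) = 1/(11 + m))
q = -1/22 (q = -1/(2*(11 + 0)) = -1/2/11 = -1/2*1/11 = -1/22 ≈ -0.045455)
q*(-16) + 61 = -1/22*(-16) + 61 = 8/11 + 61 = 679/11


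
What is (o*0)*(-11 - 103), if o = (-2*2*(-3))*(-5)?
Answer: 0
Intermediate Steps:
o = -60 (o = -4*(-3)*(-5) = 12*(-5) = -60)
(o*0)*(-11 - 103) = (-60*0)*(-11 - 103) = 0*(-114) = 0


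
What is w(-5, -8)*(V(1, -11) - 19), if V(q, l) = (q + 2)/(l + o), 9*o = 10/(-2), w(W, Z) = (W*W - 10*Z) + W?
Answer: -50075/26 ≈ -1926.0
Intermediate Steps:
w(W, Z) = W + W² - 10*Z (w(W, Z) = (W² - 10*Z) + W = W + W² - 10*Z)
o = -5/9 (o = (10/(-2))/9 = (10*(-½))/9 = (⅑)*(-5) = -5/9 ≈ -0.55556)
V(q, l) = (2 + q)/(-5/9 + l) (V(q, l) = (q + 2)/(l - 5/9) = (2 + q)/(-5/9 + l))
w(-5, -8)*(V(1, -11) - 19) = (-5 + (-5)² - 10*(-8))*(9*(2 + 1)/(-5 + 9*(-11)) - 19) = (-5 + 25 + 80)*(9*3/(-5 - 99) - 19) = 100*(9*3/(-104) - 19) = 100*(9*(-1/104)*3 - 19) = 100*(-27/104 - 19) = 100*(-2003/104) = -50075/26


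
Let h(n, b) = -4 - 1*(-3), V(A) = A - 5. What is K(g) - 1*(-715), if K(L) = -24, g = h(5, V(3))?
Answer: 691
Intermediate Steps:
V(A) = -5 + A
h(n, b) = -1 (h(n, b) = -4 + 3 = -1)
g = -1
K(g) - 1*(-715) = -24 - 1*(-715) = -24 + 715 = 691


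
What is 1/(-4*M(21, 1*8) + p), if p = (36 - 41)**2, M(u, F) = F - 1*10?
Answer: 1/33 ≈ 0.030303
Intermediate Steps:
M(u, F) = -10 + F (M(u, F) = F - 10 = -10 + F)
p = 25 (p = (-5)**2 = 25)
1/(-4*M(21, 1*8) + p) = 1/(-4*(-10 + 1*8) + 25) = 1/(-4*(-10 + 8) + 25) = 1/(-4*(-2) + 25) = 1/(8 + 25) = 1/33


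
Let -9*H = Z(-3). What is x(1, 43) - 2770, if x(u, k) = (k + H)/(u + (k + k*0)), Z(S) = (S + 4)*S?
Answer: -182755/66 ≈ -2769.0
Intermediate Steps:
Z(S) = S*(4 + S) (Z(S) = (4 + S)*S = S*(4 + S))
H = ⅓ (H = -(-1)*(4 - 3)/3 = -(-1)/3 = -⅑*(-3) = ⅓ ≈ 0.33333)
x(u, k) = (⅓ + k)/(k + u) (x(u, k) = (k + ⅓)/(u + (k + k*0)) = (⅓ + k)/(u + (k + 0)) = (⅓ + k)/(u + k) = (⅓ + k)/(k + u))
x(1, 43) - 2770 = (⅓ + 43)/(43 + 1) - 2770 = (130/3)/44 - 2770 = (1/44)*(130/3) - 2770 = 65/66 - 2770 = -182755/66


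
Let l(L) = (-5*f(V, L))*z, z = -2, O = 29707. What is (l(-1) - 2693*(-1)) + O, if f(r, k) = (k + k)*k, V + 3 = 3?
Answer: 32420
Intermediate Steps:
V = 0 (V = -3 + 3 = 0)
f(r, k) = 2*k² (f(r, k) = (2*k)*k = 2*k²)
l(L) = 20*L² (l(L) = -10*L²*(-2) = 20*L²)
(l(-1) - 2693*(-1)) + O = (20*(-1)² - 2693*(-1)) + 29707 = (20*1 + 2693) + 29707 = (20 + 2693) + 29707 = 2713 + 29707 = 32420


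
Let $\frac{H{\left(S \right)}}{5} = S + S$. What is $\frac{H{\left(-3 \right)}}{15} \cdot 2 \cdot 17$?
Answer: $-68$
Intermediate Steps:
$H{\left(S \right)} = 10 S$ ($H{\left(S \right)} = 5 \left(S + S\right) = 5 \cdot 2 S = 10 S$)
$\frac{H{\left(-3 \right)}}{15} \cdot 2 \cdot 17 = \frac{10 \left(-3\right)}{15} \cdot 2 \cdot 17 = \left(-30\right) \frac{1}{15} \cdot 2 \cdot 17 = \left(-2\right) 2 \cdot 17 = \left(-4\right) 17 = -68$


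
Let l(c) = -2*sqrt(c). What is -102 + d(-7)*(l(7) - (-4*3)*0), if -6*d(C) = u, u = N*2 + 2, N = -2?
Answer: -102 - 2*sqrt(7)/3 ≈ -103.76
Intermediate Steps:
u = -2 (u = -2*2 + 2 = -4 + 2 = -2)
d(C) = 1/3 (d(C) = -1/6*(-2) = 1/3)
-102 + d(-7)*(l(7) - (-4*3)*0) = -102 + (-2*sqrt(7) - (-4*3)*0)/3 = -102 + (-2*sqrt(7) - (-12)*0)/3 = -102 + (-2*sqrt(7) - 1*0)/3 = -102 + (-2*sqrt(7) + 0)/3 = -102 + (-2*sqrt(7))/3 = -102 - 2*sqrt(7)/3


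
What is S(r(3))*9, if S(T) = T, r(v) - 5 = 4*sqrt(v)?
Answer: 45 + 36*sqrt(3) ≈ 107.35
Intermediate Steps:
r(v) = 5 + 4*sqrt(v)
S(r(3))*9 = (5 + 4*sqrt(3))*9 = 45 + 36*sqrt(3)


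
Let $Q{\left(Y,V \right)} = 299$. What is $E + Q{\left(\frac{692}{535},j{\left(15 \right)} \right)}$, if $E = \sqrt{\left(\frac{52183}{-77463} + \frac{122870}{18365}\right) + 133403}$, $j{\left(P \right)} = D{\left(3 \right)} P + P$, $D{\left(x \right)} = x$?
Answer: $299 + \frac{10 \sqrt{11999776453331310690}}{94840533} \approx 664.25$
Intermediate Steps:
$j{\left(P \right)} = 4 P$ ($j{\left(P \right)} = 3 P + P = 4 P$)
$E = \frac{10 \sqrt{11999776453331310690}}{94840533}$ ($E = \sqrt{\left(52183 \left(- \frac{1}{77463}\right) + 122870 \cdot \frac{1}{18365}\right) + 133403} = \sqrt{\left(- \frac{52183}{77463} + \frac{24574}{3673}\right) + 133403} = \sqrt{\frac{1711907603}{284521599} + 133403} = \sqrt{\frac{37957746779000}{284521599}} = \frac{10 \sqrt{11999776453331310690}}{94840533} \approx 365.25$)
$E + Q{\left(\frac{692}{535},j{\left(15 \right)} \right)} = \frac{10 \sqrt{11999776453331310690}}{94840533} + 299 = 299 + \frac{10 \sqrt{11999776453331310690}}{94840533}$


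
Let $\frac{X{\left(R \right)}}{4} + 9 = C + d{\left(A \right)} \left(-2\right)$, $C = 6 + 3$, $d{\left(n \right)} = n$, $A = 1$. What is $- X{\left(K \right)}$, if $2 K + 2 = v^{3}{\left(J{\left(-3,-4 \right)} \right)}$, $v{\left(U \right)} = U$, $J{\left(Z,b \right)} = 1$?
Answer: $8$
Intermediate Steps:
$C = 9$
$K = - \frac{1}{2}$ ($K = -1 + \frac{1^{3}}{2} = -1 + \frac{1}{2} \cdot 1 = -1 + \frac{1}{2} = - \frac{1}{2} \approx -0.5$)
$X{\left(R \right)} = -8$ ($X{\left(R \right)} = -36 + 4 \left(9 + 1 \left(-2\right)\right) = -36 + 4 \left(9 - 2\right) = -36 + 4 \cdot 7 = -36 + 28 = -8$)
$- X{\left(K \right)} = \left(-1\right) \left(-8\right) = 8$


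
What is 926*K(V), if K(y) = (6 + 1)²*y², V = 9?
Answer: 3675294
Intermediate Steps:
K(y) = 49*y² (K(y) = 7²*y² = 49*y²)
926*K(V) = 926*(49*9²) = 926*(49*81) = 926*3969 = 3675294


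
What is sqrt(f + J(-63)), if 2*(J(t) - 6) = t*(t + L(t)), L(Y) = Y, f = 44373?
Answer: 6*sqrt(1343) ≈ 219.88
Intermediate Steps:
J(t) = 6 + t**2 (J(t) = 6 + (t*(t + t))/2 = 6 + (t*(2*t))/2 = 6 + (2*t**2)/2 = 6 + t**2)
sqrt(f + J(-63)) = sqrt(44373 + (6 + (-63)**2)) = sqrt(44373 + (6 + 3969)) = sqrt(44373 + 3975) = sqrt(48348) = 6*sqrt(1343)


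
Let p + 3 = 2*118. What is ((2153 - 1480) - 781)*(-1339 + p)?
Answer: 119448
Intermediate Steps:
p = 233 (p = -3 + 2*118 = -3 + 236 = 233)
((2153 - 1480) - 781)*(-1339 + p) = ((2153 - 1480) - 781)*(-1339 + 233) = (673 - 781)*(-1106) = -108*(-1106) = 119448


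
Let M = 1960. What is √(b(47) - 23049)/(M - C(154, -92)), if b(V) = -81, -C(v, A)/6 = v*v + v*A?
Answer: 3*I*√2570/59248 ≈ 0.0025669*I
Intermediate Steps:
C(v, A) = -6*v² - 6*A*v (C(v, A) = -6*(v*v + v*A) = -6*(v² + A*v) = -6*v² - 6*A*v)
√(b(47) - 23049)/(M - C(154, -92)) = √(-81 - 23049)/(1960 - (-6)*154*(-92 + 154)) = √(-23130)/(1960 - (-6)*154*62) = (3*I*√2570)/(1960 - 1*(-57288)) = (3*I*√2570)/(1960 + 57288) = (3*I*√2570)/59248 = (3*I*√2570)*(1/59248) = 3*I*√2570/59248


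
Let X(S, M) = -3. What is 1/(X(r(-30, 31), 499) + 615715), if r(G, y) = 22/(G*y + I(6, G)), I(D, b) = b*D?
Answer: 1/615712 ≈ 1.6241e-6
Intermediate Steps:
I(D, b) = D*b
r(G, y) = 22/(6*G + G*y) (r(G, y) = 22/(G*y + 6*G) = 22/(6*G + G*y))
1/(X(r(-30, 31), 499) + 615715) = 1/(-3 + 615715) = 1/615712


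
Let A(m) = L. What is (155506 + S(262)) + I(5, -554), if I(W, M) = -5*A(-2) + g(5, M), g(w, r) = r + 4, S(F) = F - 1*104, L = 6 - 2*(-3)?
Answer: 155054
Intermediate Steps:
L = 12 (L = 6 + 6 = 12)
S(F) = -104 + F (S(F) = F - 104 = -104 + F)
A(m) = 12
g(w, r) = 4 + r
I(W, M) = -56 + M (I(W, M) = -5*12 + (4 + M) = -60 + (4 + M) = -56 + M)
(155506 + S(262)) + I(5, -554) = (155506 + (-104 + 262)) + (-56 - 554) = (155506 + 158) - 610 = 155664 - 610 = 155054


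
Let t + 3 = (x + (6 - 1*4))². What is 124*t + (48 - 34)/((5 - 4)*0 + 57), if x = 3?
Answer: 155510/57 ≈ 2728.2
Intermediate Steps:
t = 22 (t = -3 + (3 + (6 - 1*4))² = -3 + (3 + (6 - 4))² = -3 + (3 + 2)² = -3 + 5² = -3 + 25 = 22)
124*t + (48 - 34)/((5 - 4)*0 + 57) = 124*22 + (48 - 34)/((5 - 4)*0 + 57) = 2728 + 14/(1*0 + 57) = 2728 + 14/(0 + 57) = 2728 + 14/57 = 155510/57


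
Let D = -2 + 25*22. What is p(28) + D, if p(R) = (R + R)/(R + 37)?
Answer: 35676/65 ≈ 548.86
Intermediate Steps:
p(R) = 2*R/(37 + R) (p(R) = (2*R)/(37 + R) = 2*R/(37 + R))
D = 548 (D = -2 + 550 = 548)
p(28) + D = 2*28/(37 + 28) + 548 = 2*28/65 + 548 = 2*28*(1/65) + 548 = 56/65 + 548 = 35676/65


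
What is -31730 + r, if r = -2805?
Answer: -34535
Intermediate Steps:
-31730 + r = -31730 - 2805 = -34535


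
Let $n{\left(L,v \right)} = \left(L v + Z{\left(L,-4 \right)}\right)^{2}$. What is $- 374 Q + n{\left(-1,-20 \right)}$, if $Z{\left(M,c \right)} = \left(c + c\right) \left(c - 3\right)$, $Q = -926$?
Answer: $352100$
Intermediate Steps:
$Z{\left(M,c \right)} = 2 c \left(-3 + c\right)$
$n{\left(L,v \right)} = \left(56 + L v\right)^{2}$ ($n{\left(L,v \right)} = \left(L v + 2 \left(-4\right) \left(-3 - 4\right)\right)^{2} = \left(L v + 2 \left(-4\right) \left(-7\right)\right)^{2} = \left(L v + 56\right)^{2} = \left(56 + L v\right)^{2}$)
$- 374 Q + n{\left(-1,-20 \right)} = \left(-374\right) \left(-926\right) + \left(56 - -20\right)^{2} = 346324 + \left(56 + 20\right)^{2} = 346324 + 76^{2} = 346324 + 5776 = 352100$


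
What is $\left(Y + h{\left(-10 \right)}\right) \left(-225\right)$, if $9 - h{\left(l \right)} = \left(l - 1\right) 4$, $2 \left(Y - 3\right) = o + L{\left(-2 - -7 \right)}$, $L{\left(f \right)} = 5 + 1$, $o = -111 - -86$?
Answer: $- \frac{20925}{2} \approx -10463.0$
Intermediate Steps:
$o = -25$ ($o = -111 + 86 = -25$)
$L{\left(f \right)} = 6$
$Y = - \frac{13}{2}$ ($Y = 3 + \frac{-25 + 6}{2} = 3 + \frac{1}{2} \left(-19\right) = 3 - \frac{19}{2} = - \frac{13}{2} \approx -6.5$)
$h{\left(l \right)} = 13 - 4 l$ ($h{\left(l \right)} = 9 - \left(l - 1\right) 4 = 9 - \left(-1 + l\right) 4 = 9 - \left(-4 + 4 l\right) = 13 - 4 l$)
$\left(Y + h{\left(-10 \right)}\right) \left(-225\right) = \left(- \frac{13}{2} + \left(13 - -40\right)\right) \left(-225\right) = \left(- \frac{13}{2} + \left(13 + 40\right)\right) \left(-225\right) = \left(- \frac{13}{2} + 53\right) \left(-225\right) = \frac{93}{2} \left(-225\right) = - \frac{20925}{2}$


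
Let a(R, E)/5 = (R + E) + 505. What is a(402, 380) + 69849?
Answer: 76284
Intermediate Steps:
a(R, E) = 2525 + 5*E + 5*R (a(R, E) = 5*((R + E) + 505) = 5*((E + R) + 505) = 5*(505 + E + R) = 2525 + 5*E + 5*R)
a(402, 380) + 69849 = (2525 + 5*380 + 5*402) + 69849 = (2525 + 1900 + 2010) + 69849 = 6435 + 69849 = 76284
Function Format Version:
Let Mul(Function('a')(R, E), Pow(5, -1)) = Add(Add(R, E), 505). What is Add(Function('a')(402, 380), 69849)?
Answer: 76284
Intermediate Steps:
Function('a')(R, E) = Add(2525, Mul(5, E), Mul(5, R)) (Function('a')(R, E) = Mul(5, Add(Add(R, E), 505)) = Mul(5, Add(Add(E, R), 505)) = Mul(5, Add(505, E, R)) = Add(2525, Mul(5, E), Mul(5, R)))
Add(Function('a')(402, 380), 69849) = Add(Add(2525, Mul(5, 380), Mul(5, 402)), 69849) = Add(Add(2525, 1900, 2010), 69849) = Add(6435, 69849) = 76284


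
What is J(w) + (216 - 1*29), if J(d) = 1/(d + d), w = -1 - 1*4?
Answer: 1869/10 ≈ 186.90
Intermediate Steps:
w = -5 (w = -1 - 4 = -5)
J(d) = 1/(2*d)
J(w) + (216 - 1*29) = (½)/(-5) + (216 - 1*29) = (½)*(-⅕) + (216 - 29) = -⅒ + 187 = 1869/10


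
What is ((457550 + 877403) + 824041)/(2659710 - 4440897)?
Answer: -2158994/1781187 ≈ -1.2121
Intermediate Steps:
((457550 + 877403) + 824041)/(2659710 - 4440897) = (1334953 + 824041)/(-1781187) = 2158994*(-1/1781187) = -2158994/1781187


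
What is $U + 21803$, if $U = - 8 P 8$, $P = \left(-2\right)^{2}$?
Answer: $21547$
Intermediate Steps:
$P = 4$
$U = -256$ ($U = \left(-8\right) 4 \cdot 8 = \left(-32\right) 8 = -256$)
$U + 21803 = -256 + 21803 = 21547$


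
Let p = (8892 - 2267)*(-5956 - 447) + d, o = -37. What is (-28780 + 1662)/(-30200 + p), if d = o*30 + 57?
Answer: 13559/21225564 ≈ 0.00063881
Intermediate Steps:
d = -1053 (d = -37*30 + 57 = -1110 + 57 = -1053)
p = -42420928 (p = (8892 - 2267)*(-5956 - 447) - 1053 = 6625*(-6403) - 1053 = -42419875 - 1053 = -42420928)
(-28780 + 1662)/(-30200 + p) = (-28780 + 1662)/(-30200 - 42420928) = -27118/(-42451128) = -27118*(-1/42451128) = 13559/21225564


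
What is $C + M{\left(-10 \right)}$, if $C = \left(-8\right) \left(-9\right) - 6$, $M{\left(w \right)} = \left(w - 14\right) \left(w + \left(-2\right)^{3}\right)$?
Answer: $498$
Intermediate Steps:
$M{\left(w \right)} = \left(-14 + w\right) \left(-8 + w\right)$ ($M{\left(w \right)} = \left(-14 + w\right) \left(w - 8\right) = \left(-14 + w\right) \left(-8 + w\right)$)
$C = 66$ ($C = 72 - 6 = 66$)
$C + M{\left(-10 \right)} = 66 + \left(112 + \left(-10\right)^{2} - -220\right) = 66 + \left(112 + 100 + 220\right) = 66 + 432 = 498$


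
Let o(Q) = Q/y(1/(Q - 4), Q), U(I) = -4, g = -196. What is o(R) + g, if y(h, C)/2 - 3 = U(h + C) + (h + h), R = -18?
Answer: -751/4 ≈ -187.75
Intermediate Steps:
y(h, C) = -2 + 4*h (y(h, C) = 6 + 2*(-4 + (h + h)) = 6 + 2*(-4 + 2*h) = 6 + (-8 + 4*h) = -2 + 4*h)
o(Q) = Q/(-2 + 4/(-4 + Q)) (o(Q) = Q/(-2 + 4/(Q - 4)) = Q/(-2 + 4/(-4 + Q)))
o(R) + g = (½)*(-18)*(4 - 1*(-18))/(-6 - 18) - 196 = (½)*(-18)*(4 + 18)/(-24) - 196 = (½)*(-18)*(-1/24)*22 - 196 = 33/4 - 196 = -751/4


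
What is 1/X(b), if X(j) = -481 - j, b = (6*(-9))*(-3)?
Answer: -1/643 ≈ -0.0015552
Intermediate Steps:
b = 162 (b = -54*(-3) = 162)
1/X(b) = 1/(-481 - 1*162) = 1/(-481 - 162) = 1/(-643) = -1/643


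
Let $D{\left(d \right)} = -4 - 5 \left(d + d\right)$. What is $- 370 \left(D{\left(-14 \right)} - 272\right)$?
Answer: $50320$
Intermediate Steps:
$D{\left(d \right)} = -4 - 10 d$ ($D{\left(d \right)} = -4 - 5 \cdot 2 d = -4 - 10 d$)
$- 370 \left(D{\left(-14 \right)} - 272\right) = - 370 \left(\left(-4 - -140\right) - 272\right) = - 370 \left(\left(-4 + 140\right) - 272\right) = - 370 \left(136 - 272\right) = \left(-370\right) \left(-136\right) = 50320$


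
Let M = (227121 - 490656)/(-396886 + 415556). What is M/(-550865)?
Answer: 52707/2056929910 ≈ 2.5624e-5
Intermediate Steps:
M = -52707/3734 (M = -263535/18670 = -263535*1/18670 = -52707/3734 ≈ -14.115)
M/(-550865) = -52707/3734/(-550865) = -52707/3734*(-1/550865) = 52707/2056929910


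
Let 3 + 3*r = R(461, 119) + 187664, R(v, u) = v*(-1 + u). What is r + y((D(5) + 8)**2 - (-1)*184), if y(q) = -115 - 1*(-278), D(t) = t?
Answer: 242548/3 ≈ 80849.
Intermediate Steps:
r = 242059/3 (r = -1 + (461*(-1 + 119) + 187664)/3 = -1 + (461*118 + 187664)/3 = -1 + (54398 + 187664)/3 = -1 + (1/3)*242062 = -1 + 242062/3 = 242059/3 ≈ 80686.)
y(q) = 163 (y(q) = -115 + 278 = 163)
r + y((D(5) + 8)**2 - (-1)*184) = 242059/3 + 163 = 242548/3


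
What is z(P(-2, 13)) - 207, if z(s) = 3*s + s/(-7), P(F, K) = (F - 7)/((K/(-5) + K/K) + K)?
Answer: -27831/133 ≈ -209.26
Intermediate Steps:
P(F, K) = (-7 + F)/(1 + 4*K/5) (P(F, K) = (-7 + F)/((K*(-⅕) + 1) + K) = (-7 + F)/((-K/5 + 1) + K) = (-7 + F)/((1 - K/5) + K) = (-7 + F)/(1 + 4*K/5))
z(s) = 20*s/7 (z(s) = 3*s + s*(-⅐) = 3*s - s/7 = 20*s/7)
z(P(-2, 13)) - 207 = 20*(5*(-7 - 2)/(5 + 4*13))/7 - 207 = 20*(5*(-9)/(5 + 52))/7 - 207 = 20*(5*(-9)/57)/7 - 207 = 20*(5*(1/57)*(-9))/7 - 207 = (20/7)*(-15/19) - 207 = -300/133 - 207 = -27831/133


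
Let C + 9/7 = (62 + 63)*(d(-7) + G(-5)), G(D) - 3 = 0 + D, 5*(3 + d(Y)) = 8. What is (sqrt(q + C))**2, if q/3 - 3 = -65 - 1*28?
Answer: -4874/7 ≈ -696.29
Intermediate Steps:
d(Y) = -7/5 (d(Y) = -3 + (1/5)*8 = -3 + 8/5 = -7/5)
G(D) = 3 + D (G(D) = 3 + (0 + D) = 3 + D)
q = -270 (q = 9 + 3*(-65 - 1*28) = 9 + 3*(-65 - 28) = 9 + 3*(-93) = 9 - 279 = -270)
C = -2984/7 (C = -9/7 + (62 + 63)*(-7/5 + (3 - 5)) = -9/7 + 125*(-7/5 - 2) = -9/7 + 125*(-17/5) = -9/7 - 425 = -2984/7 ≈ -426.29)
(sqrt(q + C))**2 = (sqrt(-270 - 2984/7))**2 = (sqrt(-4874/7))**2 = (I*sqrt(34118)/7)**2 = -4874/7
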